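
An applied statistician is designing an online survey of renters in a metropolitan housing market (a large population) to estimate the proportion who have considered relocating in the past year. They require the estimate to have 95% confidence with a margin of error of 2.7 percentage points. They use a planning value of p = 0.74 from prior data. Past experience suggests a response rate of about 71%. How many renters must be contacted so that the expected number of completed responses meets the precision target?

For 95% confidence, z = 1.96.
Completed interviews needed: n₀ = 1.96² × 0.1924 / 0.027² ≈ 1013.89 → 1014.
At a 71% response rate, contacts needed = 1014 / 0.71 ≈ 1428.17 → 1429.

1429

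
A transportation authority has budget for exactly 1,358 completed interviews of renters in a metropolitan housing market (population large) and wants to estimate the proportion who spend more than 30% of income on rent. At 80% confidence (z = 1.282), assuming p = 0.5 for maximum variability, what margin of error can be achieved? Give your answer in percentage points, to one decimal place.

1.7

SE(p̂) = √[p(1−p)/n] = √[0.2500/1358] = 0.01357.
E = z × SE = 1.282 × 0.01357 = 0.01739, or 1.7 percentage points.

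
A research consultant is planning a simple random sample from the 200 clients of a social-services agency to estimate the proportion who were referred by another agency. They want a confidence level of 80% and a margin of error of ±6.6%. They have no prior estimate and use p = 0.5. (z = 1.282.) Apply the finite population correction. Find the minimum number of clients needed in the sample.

65

Unadjusted: n₀ = 1.282² × 0.50 × 0.50 / 0.066² ≈ 94.33, so n₀ = 95.
Finite population correction with N = 200: n = n₀ / (1 + (n₀−1)/N) = 95 / (1 + 94/200) = 95 / 1.4700 ≈ 64.63.
Rounding up, n = 65.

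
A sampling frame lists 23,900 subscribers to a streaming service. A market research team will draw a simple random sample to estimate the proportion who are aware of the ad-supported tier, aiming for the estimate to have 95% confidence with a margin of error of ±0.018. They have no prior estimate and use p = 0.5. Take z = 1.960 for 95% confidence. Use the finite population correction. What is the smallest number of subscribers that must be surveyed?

Unadjusted: n₀ = 1.960² × 0.50 × 0.50 / 0.018² ≈ 2964.20, so n₀ = 2965.
Finite population correction with N = 23,900: n = n₀ / (1 + (n₀−1)/N) = 2965 / (1 + 2964/23900) = 2965 / 1.1240 ≈ 2637.86.
Rounding up, n = 2638.

2638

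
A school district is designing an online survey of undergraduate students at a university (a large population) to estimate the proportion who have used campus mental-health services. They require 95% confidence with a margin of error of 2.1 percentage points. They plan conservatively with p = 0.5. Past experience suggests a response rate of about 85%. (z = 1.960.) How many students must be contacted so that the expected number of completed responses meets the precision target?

2563

Completed interviews needed: n₀ = 1.960² × 0.2500 / 0.021² ≈ 2177.78 → 2178.
At an 85% response rate, contacts needed = 2178 / 0.85 ≈ 2562.35 → 2563.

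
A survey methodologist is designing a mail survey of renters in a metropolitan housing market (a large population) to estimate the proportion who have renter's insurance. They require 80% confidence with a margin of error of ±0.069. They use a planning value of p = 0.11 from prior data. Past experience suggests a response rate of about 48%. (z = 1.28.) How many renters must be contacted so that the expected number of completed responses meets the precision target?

Completed interviews needed: n₀ = 1.28² × 0.0979 / 0.069² ≈ 33.69 → 34.
At a 48% response rate, contacts needed = 34 / 0.48 ≈ 70.83 → 71.

71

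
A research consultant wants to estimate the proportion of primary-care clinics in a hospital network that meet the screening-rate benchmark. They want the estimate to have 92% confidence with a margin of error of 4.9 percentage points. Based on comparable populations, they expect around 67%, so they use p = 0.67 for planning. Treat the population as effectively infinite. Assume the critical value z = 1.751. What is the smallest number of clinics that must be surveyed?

With p = 0.67, p(1−p) = 0.2211.
n = z²·p(1−p)/E² = 1.751² × 0.2211 / 0.049² = 3.0660 × 0.2211 / 0.002401 ≈ 282.34.
Rounding up gives n = 283.

283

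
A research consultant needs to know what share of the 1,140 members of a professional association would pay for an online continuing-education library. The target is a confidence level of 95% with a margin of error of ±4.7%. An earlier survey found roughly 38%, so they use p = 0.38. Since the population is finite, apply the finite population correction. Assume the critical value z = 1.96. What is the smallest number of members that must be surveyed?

302

Unadjusted: n₀ = 1.96² × 0.38 × 0.62 / 0.047² ≈ 409.72, so n₀ = 410.
Finite population correction with N = 1,140: n = n₀ / (1 + (n₀−1)/N) = 410 / (1 + 409/1140) = 410 / 1.3588 ≈ 301.74.
Rounding up, n = 302.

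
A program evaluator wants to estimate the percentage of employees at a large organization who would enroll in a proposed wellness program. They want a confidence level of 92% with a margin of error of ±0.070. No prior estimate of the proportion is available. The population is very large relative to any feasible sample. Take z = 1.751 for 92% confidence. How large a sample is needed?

157

With no prior estimate, use p = 0.5, giving p(1−p) = 0.25.
n = z²·p(1−p)/E² = 1.751² × 0.2500 / 0.070² = 3.0660 × 0.2500 / 0.004900 ≈ 156.43.
Rounding up gives n = 157.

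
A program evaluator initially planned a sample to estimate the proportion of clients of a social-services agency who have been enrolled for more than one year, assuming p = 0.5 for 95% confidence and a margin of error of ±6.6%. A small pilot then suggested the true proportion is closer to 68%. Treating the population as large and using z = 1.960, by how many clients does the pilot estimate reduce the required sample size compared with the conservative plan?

Conservative (p = 0.5): n = 1.960² × 0.25 / 0.066² ≈ 220.48 → 221.
Using p = 0.68: p(1−p) = 0.2176, so n = 1.960² × 0.2176 / 0.066² ≈ 191.90 → 192.
Reduction: 221 − 192 = 29.

29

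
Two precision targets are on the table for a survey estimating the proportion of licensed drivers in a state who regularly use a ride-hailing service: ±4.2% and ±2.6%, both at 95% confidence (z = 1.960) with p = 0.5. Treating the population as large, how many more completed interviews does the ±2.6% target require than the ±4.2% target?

At ±4.2%: n = 1.960² × 0.2500 / 0.042² ≈ 544.44 → 545.
At ±2.6%: n = 1.960² × 0.2500 / 0.026² ≈ 1420.71 → 1421.
Additional respondents: 1421 − 545 = 876.

876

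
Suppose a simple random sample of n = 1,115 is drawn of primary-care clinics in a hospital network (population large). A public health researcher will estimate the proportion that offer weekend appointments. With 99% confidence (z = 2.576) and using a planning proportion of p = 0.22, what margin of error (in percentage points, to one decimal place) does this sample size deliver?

3.2

SE(p̂) = √[p(1−p)/n] = √[0.1716/1115] = 0.01241.
E = z × SE = 2.576 × 0.01241 = 0.03196, or 3.2 percentage points.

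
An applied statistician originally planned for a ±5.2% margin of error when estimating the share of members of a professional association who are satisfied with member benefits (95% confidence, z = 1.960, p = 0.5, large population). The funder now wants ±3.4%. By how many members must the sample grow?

475

At ±5.2%: n = 1.960² × 0.2500 / 0.052² ≈ 355.18 → 356.
At ±3.4%: n = 1.960² × 0.2500 / 0.034² ≈ 830.80 → 831.
Additional respondents: 831 − 356 = 475.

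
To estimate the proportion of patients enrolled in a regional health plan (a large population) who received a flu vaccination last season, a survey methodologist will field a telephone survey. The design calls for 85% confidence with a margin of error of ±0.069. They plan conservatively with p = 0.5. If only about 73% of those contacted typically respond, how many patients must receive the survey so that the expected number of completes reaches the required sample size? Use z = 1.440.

Completed interviews needed: n₀ = 1.440² × 0.2500 / 0.069² ≈ 108.88 → 109.
At a 73% response rate, contacts needed = 109 / 0.73 ≈ 149.32 → 150.

150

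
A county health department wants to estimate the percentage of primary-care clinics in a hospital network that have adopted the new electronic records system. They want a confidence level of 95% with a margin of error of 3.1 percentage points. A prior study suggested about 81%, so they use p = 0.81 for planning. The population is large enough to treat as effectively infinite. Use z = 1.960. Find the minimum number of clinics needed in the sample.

With p = 0.81, p(1−p) = 0.1539.
n = z²·p(1−p)/E² = 1.960² × 0.1539 / 0.031² = 3.8416 × 0.1539 / 0.000961 ≈ 615.22.
Rounding up gives n = 616.

616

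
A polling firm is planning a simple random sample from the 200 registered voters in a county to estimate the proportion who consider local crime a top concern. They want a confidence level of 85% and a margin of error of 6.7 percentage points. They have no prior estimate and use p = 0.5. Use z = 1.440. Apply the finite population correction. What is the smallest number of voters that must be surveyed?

74

Unadjusted: n₀ = 1.440² × 0.50 × 0.50 / 0.067² ≈ 115.48, so n₀ = 116.
Finite population correction with N = 200: n = n₀ / (1 + (n₀−1)/N) = 116 / (1 + 115/200) = 116 / 1.5750 ≈ 73.65.
Rounding up, n = 74.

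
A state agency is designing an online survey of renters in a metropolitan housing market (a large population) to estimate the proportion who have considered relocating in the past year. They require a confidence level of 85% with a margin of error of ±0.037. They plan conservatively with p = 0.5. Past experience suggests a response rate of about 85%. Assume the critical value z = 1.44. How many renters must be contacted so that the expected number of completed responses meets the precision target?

Completed interviews needed: n₀ = 1.44² × 0.2500 / 0.037² ≈ 378.67 → 379.
At an 85% response rate, contacts needed = 379 / 0.85 ≈ 445.88 → 446.

446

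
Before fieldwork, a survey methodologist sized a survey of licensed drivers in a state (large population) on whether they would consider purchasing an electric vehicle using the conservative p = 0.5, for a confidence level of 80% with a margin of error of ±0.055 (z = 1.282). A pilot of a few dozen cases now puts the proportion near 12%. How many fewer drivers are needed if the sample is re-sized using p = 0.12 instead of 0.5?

Conservative (p = 0.5): n = 1.282² × 0.25 / 0.055² ≈ 135.83 → 136.
Using p = 0.12: p(1−p) = 0.1056, so n = 1.282² × 0.1056 / 0.055² ≈ 57.37 → 58.
Reduction: 136 − 58 = 78.

78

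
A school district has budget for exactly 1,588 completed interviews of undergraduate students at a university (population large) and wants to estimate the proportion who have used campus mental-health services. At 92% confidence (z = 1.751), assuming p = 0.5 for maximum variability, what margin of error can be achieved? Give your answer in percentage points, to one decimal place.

2.2

SE(p̂) = √[p(1−p)/n] = √[0.2500/1588] = 0.01255.
E = z × SE = 1.751 × 0.01255 = 0.02197, or 2.2 percentage points.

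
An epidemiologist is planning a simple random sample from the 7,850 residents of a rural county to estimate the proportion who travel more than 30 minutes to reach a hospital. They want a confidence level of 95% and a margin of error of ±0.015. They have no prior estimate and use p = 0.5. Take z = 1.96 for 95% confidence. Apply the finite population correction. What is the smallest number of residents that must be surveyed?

Unadjusted: n₀ = 1.96² × 0.50 × 0.50 / 0.015² ≈ 4268.44, so n₀ = 4269.
Finite population correction with N = 7,850: n = n₀ / (1 + (n₀−1)/N) = 4269 / (1 + 4268/7850) = 4269 / 1.5437 ≈ 2765.44.
Rounding up, n = 2766.

2766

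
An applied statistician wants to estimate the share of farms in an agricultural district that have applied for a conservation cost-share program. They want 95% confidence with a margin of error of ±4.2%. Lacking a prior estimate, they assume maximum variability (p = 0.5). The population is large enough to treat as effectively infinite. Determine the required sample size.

For 95% confidence, z = 1.960.
With p = 0.5, p(1−p) = 0.25.
n = z²·p(1−p)/E² = 1.960² × 0.2500 / 0.042² = 3.8416 × 0.2500 / 0.001764 ≈ 544.44.
Rounding up gives n = 545.

545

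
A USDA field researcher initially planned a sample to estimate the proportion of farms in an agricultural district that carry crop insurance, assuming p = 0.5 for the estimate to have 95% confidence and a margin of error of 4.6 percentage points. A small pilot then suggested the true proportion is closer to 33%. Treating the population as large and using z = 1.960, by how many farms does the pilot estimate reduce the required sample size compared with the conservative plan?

52

Conservative (p = 0.5): n = 1.960² × 0.25 / 0.046² ≈ 453.88 → 454.
Using p = 0.33: p(1−p) = 0.2211, so n = 1.960² × 0.2211 / 0.046² ≈ 401.41 → 402.
Reduction: 454 − 402 = 52.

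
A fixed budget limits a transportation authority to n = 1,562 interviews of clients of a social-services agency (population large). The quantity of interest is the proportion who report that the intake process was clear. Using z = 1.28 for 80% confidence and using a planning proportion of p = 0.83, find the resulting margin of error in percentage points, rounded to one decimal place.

SE(p̂) = √[p(1−p)/n] = √[0.1411/1562] = 0.00950.
E = z × SE = 1.28 × 0.00950 = 0.01217, or 1.2 percentage points.

1.2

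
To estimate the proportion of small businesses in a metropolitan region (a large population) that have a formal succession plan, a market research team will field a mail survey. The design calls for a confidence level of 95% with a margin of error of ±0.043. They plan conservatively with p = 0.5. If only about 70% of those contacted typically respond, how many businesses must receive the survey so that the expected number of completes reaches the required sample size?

743

For 95% confidence, z = 1.960.
Completed interviews needed: n₀ = 1.960² × 0.2500 / 0.043² ≈ 519.42 → 520.
At a 70% response rate, contacts needed = 520 / 0.70 ≈ 742.86 → 743.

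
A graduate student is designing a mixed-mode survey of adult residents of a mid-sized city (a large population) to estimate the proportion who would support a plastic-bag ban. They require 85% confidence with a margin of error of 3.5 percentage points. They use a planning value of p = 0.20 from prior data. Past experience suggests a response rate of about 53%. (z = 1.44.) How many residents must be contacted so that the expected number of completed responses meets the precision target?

512

Completed interviews needed: n₀ = 1.44² × 0.1600 / 0.035² ≈ 270.84 → 271.
At a 53% response rate, contacts needed = 271 / 0.53 ≈ 511.32 → 512.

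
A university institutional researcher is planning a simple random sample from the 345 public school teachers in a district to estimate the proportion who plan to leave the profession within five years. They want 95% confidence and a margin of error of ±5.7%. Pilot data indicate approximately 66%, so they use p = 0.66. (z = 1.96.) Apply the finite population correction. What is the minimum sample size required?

151

Unadjusted: n₀ = 1.96² × 0.66 × 0.34 / 0.057² ≈ 265.33, so n₀ = 266.
Finite population correction with N = 345: n = n₀ / (1 + (n₀−1)/N) = 266 / (1 + 265/345) = 266 / 1.7681 ≈ 150.44.
Rounding up, n = 151.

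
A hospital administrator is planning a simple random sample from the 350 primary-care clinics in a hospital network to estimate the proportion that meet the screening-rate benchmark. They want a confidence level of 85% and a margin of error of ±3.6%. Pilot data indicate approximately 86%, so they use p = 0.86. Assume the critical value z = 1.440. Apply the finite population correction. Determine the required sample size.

Unadjusted: n₀ = 1.440² × 0.86 × 0.14 / 0.036² ≈ 192.64, so n₀ = 193.
Finite population correction with N = 350: n = n₀ / (1 + (n₀−1)/N) = 193 / (1 + 192/350) = 193 / 1.5486 ≈ 124.63.
Rounding up, n = 125.

125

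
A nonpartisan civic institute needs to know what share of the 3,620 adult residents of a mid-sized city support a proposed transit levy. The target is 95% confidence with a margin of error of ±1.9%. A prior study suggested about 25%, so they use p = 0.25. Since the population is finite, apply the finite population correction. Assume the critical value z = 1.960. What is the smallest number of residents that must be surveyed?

Unadjusted: n₀ = 1.960² × 0.25 × 0.75 / 0.019² ≈ 1995.29, so n₀ = 1996.
Finite population correction with N = 3,620: n = n₀ / (1 + (n₀−1)/N) = 1996 / (1 + 1995/3620) = 1996 / 1.5511 ≈ 1286.82.
Rounding up, n = 1287.

1287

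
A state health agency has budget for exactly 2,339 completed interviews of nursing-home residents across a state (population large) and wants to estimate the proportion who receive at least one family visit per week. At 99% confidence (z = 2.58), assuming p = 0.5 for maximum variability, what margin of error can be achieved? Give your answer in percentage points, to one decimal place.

SE(p̂) = √[p(1−p)/n] = √[0.2500/2339] = 0.01034.
E = z × SE = 2.58 × 0.01034 = 0.02667, or 2.7 percentage points.

2.7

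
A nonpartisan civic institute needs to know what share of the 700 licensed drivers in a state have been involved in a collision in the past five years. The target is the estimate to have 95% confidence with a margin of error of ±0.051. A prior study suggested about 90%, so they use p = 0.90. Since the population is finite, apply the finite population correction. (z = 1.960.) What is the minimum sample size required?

Unadjusted: n₀ = 1.960² × 0.90 × 0.10 / 0.051² ≈ 132.93, so n₀ = 133.
Finite population correction with N = 700: n = n₀ / (1 + (n₀−1)/N) = 133 / (1 + 132/700) = 133 / 1.1886 ≈ 111.90.
Rounding up, n = 112.

112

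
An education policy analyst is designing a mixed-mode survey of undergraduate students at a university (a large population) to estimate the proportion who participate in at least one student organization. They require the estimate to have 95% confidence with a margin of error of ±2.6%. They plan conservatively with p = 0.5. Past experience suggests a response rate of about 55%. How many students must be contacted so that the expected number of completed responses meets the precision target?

For 95% confidence, z = 1.96.
Completed interviews needed: n₀ = 1.96² × 0.2500 / 0.026² ≈ 1420.71 → 1421.
At a 55% response rate, contacts needed = 1421 / 0.55 ≈ 2583.64 → 2584.

2584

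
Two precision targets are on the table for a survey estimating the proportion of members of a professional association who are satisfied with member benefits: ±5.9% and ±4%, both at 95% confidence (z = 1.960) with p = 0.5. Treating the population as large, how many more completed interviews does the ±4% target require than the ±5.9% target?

At ±5.9%: n = 1.960² × 0.2500 / 0.059² ≈ 275.90 → 276.
At ±4%: n = 1.960² × 0.2500 / 0.040² ≈ 600.25 → 601.
Additional respondents: 601 − 276 = 325.

325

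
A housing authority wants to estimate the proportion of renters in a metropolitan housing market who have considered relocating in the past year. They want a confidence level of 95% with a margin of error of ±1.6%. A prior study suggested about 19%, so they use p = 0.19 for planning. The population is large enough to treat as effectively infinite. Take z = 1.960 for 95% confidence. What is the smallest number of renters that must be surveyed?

With p = 0.19, p(1−p) = 0.1539.
n = z²·p(1−p)/E² = 1.960² × 0.1539 / 0.016² = 3.8416 × 0.1539 / 0.000256 ≈ 2309.46.
Rounding up gives n = 2310.

2310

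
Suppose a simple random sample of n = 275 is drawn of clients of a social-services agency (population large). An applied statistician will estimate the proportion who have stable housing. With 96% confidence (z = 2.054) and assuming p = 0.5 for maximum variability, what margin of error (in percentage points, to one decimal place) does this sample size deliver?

SE(p̂) = √[p(1−p)/n] = √[0.2500/275] = 0.03015.
E = z × SE = 2.054 × 0.03015 = 0.06193, or 6.2 percentage points.

6.2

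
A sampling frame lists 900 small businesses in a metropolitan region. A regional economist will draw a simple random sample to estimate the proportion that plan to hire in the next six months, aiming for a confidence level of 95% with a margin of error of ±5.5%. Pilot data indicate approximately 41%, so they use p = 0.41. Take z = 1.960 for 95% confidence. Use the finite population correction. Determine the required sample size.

230

Unadjusted: n₀ = 1.960² × 0.41 × 0.59 / 0.055² ≈ 307.20, so n₀ = 308.
Finite population correction with N = 900: n = n₀ / (1 + (n₀−1)/N) = 308 / (1 + 307/900) = 308 / 1.3411 ≈ 229.66.
Rounding up, n = 230.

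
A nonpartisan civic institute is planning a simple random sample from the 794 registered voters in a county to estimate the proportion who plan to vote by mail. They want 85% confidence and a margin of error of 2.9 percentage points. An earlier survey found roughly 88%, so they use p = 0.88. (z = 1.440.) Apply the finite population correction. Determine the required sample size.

Unadjusted: n₀ = 1.440² × 0.88 × 0.12 / 0.029² ≈ 260.37, so n₀ = 261.
Finite population correction with N = 794: n = n₀ / (1 + (n₀−1)/N) = 261 / (1 + 260/794) = 261 / 1.3275 ≈ 196.62.
Rounding up, n = 197.

197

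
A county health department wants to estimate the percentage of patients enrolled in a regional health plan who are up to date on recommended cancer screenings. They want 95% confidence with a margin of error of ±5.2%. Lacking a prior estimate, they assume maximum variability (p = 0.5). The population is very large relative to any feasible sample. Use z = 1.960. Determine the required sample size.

356

With p = 0.5, p(1−p) = 0.25.
n = z²·p(1−p)/E² = 1.960² × 0.2500 / 0.052² = 3.8416 × 0.2500 / 0.002704 ≈ 355.18.
Rounding up gives n = 356.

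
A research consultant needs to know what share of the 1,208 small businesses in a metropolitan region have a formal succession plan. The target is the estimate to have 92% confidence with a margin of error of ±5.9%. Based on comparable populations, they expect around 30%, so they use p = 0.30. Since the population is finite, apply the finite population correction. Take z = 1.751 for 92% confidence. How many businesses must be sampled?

Unadjusted: n₀ = 1.751² × 0.30 × 0.70 / 0.059² ≈ 184.96, so n₀ = 185.
Finite population correction with N = 1,208: n = n₀ / (1 + (n₀−1)/N) = 185 / (1 + 184/1208) = 185 / 1.1523 ≈ 160.55.
Rounding up, n = 161.

161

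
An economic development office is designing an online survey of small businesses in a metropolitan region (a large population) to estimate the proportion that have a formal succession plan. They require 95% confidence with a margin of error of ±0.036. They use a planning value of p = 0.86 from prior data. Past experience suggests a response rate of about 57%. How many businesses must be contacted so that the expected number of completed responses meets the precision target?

627

For 95% confidence, z = 1.96.
Completed interviews needed: n₀ = 1.96² × 0.1204 / 0.036² ≈ 356.89 → 357.
At a 57% response rate, contacts needed = 357 / 0.57 ≈ 626.32 → 627.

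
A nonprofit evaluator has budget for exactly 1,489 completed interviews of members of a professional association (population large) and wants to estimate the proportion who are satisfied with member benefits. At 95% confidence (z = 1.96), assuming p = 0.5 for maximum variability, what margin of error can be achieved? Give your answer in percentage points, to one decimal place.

SE(p̂) = √[p(1−p)/n] = √[0.2500/1489] = 0.01296.
E = z × SE = 1.96 × 0.01296 = 0.02540, or 2.5 percentage points.

2.5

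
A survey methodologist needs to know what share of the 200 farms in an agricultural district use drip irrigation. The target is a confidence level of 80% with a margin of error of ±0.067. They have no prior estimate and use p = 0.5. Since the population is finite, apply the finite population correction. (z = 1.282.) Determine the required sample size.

Unadjusted: n₀ = 1.282² × 0.50 × 0.50 / 0.067² ≈ 91.53, so n₀ = 92.
Finite population correction with N = 200: n = n₀ / (1 + (n₀−1)/N) = 92 / (1 + 91/200) = 92 / 1.4550 ≈ 63.23.
Rounding up, n = 64.

64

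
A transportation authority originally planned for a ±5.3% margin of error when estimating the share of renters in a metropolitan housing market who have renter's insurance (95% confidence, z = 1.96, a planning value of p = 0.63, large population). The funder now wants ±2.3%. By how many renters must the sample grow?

At ±5.3%: n = 1.96² × 0.2331 / 0.053² ≈ 318.79 → 319.
At ±2.3%: n = 1.96² × 0.2331 / 0.023² ≈ 1692.77 → 1693.
Additional respondents: 1693 − 319 = 1374.

1374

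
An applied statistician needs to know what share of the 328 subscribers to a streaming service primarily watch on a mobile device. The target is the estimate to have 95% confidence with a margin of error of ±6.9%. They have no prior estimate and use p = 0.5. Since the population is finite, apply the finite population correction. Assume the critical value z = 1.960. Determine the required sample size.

126

Unadjusted: n₀ = 1.960² × 0.50 × 0.50 / 0.069² ≈ 201.72, so n₀ = 202.
Finite population correction with N = 328: n = n₀ / (1 + (n₀−1)/N) = 202 / (1 + 201/328) = 202 / 1.6128 ≈ 125.25.
Rounding up, n = 126.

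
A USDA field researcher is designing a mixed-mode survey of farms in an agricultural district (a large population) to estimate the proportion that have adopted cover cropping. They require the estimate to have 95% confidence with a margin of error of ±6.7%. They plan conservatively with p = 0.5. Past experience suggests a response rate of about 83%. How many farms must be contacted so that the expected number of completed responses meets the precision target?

For 95% confidence, z = 1.960.
Completed interviews needed: n₀ = 1.960² × 0.2500 / 0.067² ≈ 213.95 → 214.
At an 83% response rate, contacts needed = 214 / 0.83 ≈ 257.83 → 258.

258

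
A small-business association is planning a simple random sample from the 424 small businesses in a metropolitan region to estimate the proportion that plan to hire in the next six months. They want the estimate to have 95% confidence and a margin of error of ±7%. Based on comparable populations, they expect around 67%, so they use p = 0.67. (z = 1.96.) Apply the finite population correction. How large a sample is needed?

Unadjusted: n₀ = 1.96² × 0.67 × 0.33 / 0.070² ≈ 173.34, so n₀ = 174.
Finite population correction with N = 424: n = n₀ / (1 + (n₀−1)/N) = 174 / (1 + 173/424) = 174 / 1.4080 ≈ 123.58.
Rounding up, n = 124.

124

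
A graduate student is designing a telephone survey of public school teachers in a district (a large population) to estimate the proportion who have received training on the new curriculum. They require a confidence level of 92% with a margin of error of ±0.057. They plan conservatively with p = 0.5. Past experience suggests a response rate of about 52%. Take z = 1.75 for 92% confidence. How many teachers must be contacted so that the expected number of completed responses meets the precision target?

454

Completed interviews needed: n₀ = 1.75² × 0.2500 / 0.057² ≈ 235.65 → 236.
At a 52% response rate, contacts needed = 236 / 0.52 ≈ 453.85 → 454.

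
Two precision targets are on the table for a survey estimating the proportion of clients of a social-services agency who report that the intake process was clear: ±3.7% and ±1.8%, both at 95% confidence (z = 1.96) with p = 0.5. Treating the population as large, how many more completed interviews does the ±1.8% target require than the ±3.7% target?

2263

At ±3.7%: n = 1.96² × 0.2500 / 0.037² ≈ 701.53 → 702.
At ±1.8%: n = 1.96² × 0.2500 / 0.018² ≈ 2964.20 → 2965.
Additional respondents: 2965 − 702 = 2263.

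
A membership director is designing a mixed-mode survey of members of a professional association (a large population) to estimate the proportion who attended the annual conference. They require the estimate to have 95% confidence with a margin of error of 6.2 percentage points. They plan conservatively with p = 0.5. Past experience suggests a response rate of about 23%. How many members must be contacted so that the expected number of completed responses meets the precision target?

1087

For 95% confidence, z = 1.96.
Completed interviews needed: n₀ = 1.96² × 0.2500 / 0.062² ≈ 249.84 → 250.
At a 23% response rate, contacts needed = 250 / 0.23 ≈ 1086.96 → 1087.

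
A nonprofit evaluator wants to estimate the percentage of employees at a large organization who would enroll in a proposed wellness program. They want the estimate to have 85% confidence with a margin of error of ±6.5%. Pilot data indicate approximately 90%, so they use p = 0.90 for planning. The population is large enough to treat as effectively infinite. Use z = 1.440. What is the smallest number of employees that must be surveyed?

With p = 0.90, p(1−p) = 0.0900.
n = z²·p(1−p)/E² = 1.440² × 0.0900 / 0.065² = 2.0736 × 0.0900 / 0.004225 ≈ 44.17.
Rounding up gives n = 45.

45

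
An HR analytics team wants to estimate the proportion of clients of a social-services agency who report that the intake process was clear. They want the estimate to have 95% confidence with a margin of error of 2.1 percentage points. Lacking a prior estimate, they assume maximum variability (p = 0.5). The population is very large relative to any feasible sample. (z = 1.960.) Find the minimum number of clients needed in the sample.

With p = 0.5, p(1−p) = 0.25.
n = z²·p(1−p)/E² = 1.960² × 0.2500 / 0.021² = 3.8416 × 0.2500 / 0.000441 ≈ 2177.78.
Rounding up gives n = 2178.

2178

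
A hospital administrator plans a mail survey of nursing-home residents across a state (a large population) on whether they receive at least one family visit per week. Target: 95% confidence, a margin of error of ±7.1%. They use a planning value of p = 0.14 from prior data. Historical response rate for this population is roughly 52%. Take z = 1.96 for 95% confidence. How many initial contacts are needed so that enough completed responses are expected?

Completed interviews needed: n₀ = 1.96² × 0.1204 / 0.071² ≈ 91.75 → 92.
At a 52% response rate, contacts needed = 92 / 0.52 ≈ 176.92 → 177.

177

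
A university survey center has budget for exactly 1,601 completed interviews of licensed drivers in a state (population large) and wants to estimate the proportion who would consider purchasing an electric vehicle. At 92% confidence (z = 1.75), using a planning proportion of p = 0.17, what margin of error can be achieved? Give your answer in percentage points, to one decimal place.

SE(p̂) = √[p(1−p)/n] = √[0.1411/1601] = 0.00939.
E = z × SE = 1.75 × 0.00939 = 0.01643, or 1.6 percentage points.

1.6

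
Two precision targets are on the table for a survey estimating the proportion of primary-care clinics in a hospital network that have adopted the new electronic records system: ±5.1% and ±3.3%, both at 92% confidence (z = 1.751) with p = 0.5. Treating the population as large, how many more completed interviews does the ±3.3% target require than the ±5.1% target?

409

At ±5.1%: n = 1.751² × 0.2500 / 0.051² ≈ 294.69 → 295.
At ±3.3%: n = 1.751² × 0.2500 / 0.033² ≈ 703.86 → 704.
Additional respondents: 704 − 295 = 409.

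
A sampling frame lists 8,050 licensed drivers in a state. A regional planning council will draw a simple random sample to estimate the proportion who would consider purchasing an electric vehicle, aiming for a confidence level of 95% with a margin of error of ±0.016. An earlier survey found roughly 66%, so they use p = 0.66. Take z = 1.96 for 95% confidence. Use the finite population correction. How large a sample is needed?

2375

Unadjusted: n₀ = 1.96² × 0.66 × 0.34 / 0.016² ≈ 3367.40, so n₀ = 3368.
Finite population correction with N = 8,050: n = n₀ / (1 + (n₀−1)/N) = 3368 / (1 + 3367/8050) = 3368 / 1.4183 ≈ 2374.74.
Rounding up, n = 2375.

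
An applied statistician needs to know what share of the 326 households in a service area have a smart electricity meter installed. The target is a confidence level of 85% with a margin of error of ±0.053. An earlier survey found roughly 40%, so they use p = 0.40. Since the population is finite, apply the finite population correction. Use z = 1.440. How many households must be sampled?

116

Unadjusted: n₀ = 1.440² × 0.40 × 0.60 / 0.053² ≈ 177.17, so n₀ = 178.
Finite population correction with N = 326: n = n₀ / (1 + (n₀−1)/N) = 178 / (1 + 177/326) = 178 / 1.5429 ≈ 115.36.
Rounding up, n = 116.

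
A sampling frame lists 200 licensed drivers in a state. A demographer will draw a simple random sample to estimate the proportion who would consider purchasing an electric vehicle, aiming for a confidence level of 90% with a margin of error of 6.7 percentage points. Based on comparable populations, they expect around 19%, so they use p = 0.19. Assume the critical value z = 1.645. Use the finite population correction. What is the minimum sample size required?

Unadjusted: n₀ = 1.645² × 0.19 × 0.81 / 0.067² ≈ 92.77, so n₀ = 93.
Finite population correction with N = 200: n = n₀ / (1 + (n₀−1)/N) = 93 / (1 + 92/200) = 93 / 1.4600 ≈ 63.70.
Rounding up, n = 64.

64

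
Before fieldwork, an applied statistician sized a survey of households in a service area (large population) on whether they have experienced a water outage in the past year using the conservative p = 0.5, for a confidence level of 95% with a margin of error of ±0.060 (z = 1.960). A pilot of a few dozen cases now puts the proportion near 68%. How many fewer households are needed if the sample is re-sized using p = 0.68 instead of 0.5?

34

Conservative (p = 0.5): n = 1.960² × 0.25 / 0.060² ≈ 266.78 → 267.
Using p = 0.68: p(1−p) = 0.2176, so n = 1.960² × 0.2176 / 0.060² ≈ 232.20 → 233.
Reduction: 267 − 233 = 34.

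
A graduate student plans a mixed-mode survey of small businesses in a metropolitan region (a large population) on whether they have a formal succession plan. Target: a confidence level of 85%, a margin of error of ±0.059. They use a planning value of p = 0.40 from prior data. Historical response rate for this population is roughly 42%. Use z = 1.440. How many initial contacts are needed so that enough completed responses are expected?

341

Completed interviews needed: n₀ = 1.440² × 0.2400 / 0.059² ≈ 142.97 → 143.
At a 42% response rate, contacts needed = 143 / 0.42 ≈ 340.48 → 341.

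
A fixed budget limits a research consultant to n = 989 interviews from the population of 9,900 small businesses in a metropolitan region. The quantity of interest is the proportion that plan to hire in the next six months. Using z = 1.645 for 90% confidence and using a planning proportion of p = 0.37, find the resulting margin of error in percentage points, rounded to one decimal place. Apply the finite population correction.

2.4

Finite-population factor: (N−n)/(N−1) = (9900−989)/(9900−1) = 0.9002.
SE(p̂) = √[p(1−p)/n · (N−n)/(N−1)] = √[0.2331/989 × 0.9002] = 0.01457.
E = z × SE = 1.645 × 0.01457 = 0.02396 ≈ 2.4 percentage points.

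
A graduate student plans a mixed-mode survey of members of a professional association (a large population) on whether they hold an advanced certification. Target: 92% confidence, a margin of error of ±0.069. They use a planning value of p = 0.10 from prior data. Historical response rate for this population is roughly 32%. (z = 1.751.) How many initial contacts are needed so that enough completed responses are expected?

Completed interviews needed: n₀ = 1.751² × 0.0900 / 0.069² ≈ 57.96 → 58.
At a 32% response rate, contacts needed = 58 / 0.32 ≈ 181.25 → 182.

182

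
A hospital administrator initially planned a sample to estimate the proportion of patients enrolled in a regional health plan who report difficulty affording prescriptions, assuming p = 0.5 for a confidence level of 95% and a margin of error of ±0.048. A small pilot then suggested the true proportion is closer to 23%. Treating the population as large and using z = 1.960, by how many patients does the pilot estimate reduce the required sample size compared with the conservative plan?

121

Conservative (p = 0.5): n = 1.960² × 0.25 / 0.048² ≈ 416.84 → 417.
Using p = 0.23: p(1−p) = 0.1771, so n = 1.960² × 0.1771 / 0.048² ≈ 295.29 → 296.
Reduction: 417 − 296 = 121.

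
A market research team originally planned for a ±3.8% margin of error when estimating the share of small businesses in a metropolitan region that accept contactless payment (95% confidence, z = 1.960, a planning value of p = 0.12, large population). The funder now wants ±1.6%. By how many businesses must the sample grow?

1304

At ±3.8%: n = 1.960² × 0.1056 / 0.038² ≈ 280.94 → 281.
At ±1.6%: n = 1.960² × 0.1056 / 0.016² ≈ 1584.66 → 1585.
Additional respondents: 1585 − 281 = 1304.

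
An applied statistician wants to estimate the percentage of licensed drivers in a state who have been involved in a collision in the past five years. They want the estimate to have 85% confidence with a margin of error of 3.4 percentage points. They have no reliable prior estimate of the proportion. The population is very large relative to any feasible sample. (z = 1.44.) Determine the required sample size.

With no prior estimate, use p = 0.5, giving p(1−p) = 0.25.
n = z²·p(1−p)/E² = 1.44² × 0.2500 / 0.034² = 2.0736 × 0.2500 / 0.001156 ≈ 448.44.
Rounding up gives n = 449.

449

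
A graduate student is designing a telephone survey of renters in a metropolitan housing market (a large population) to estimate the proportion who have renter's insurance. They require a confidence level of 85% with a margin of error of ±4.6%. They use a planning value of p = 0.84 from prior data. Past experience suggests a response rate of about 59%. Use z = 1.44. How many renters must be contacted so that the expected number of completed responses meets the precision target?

224

Completed interviews needed: n₀ = 1.44² × 0.1344 / 0.046² ≈ 131.71 → 132.
At a 59% response rate, contacts needed = 132 / 0.59 ≈ 223.73 → 224.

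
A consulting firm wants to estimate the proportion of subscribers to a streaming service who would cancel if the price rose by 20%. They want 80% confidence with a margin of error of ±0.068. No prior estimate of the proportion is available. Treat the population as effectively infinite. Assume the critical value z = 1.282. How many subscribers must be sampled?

With no prior estimate, use p = 0.5, giving p(1−p) = 0.25.
n = z²·p(1−p)/E² = 1.282² × 0.2500 / 0.068² = 1.6435 × 0.2500 / 0.004624 ≈ 88.86.
Rounding up gives n = 89.

89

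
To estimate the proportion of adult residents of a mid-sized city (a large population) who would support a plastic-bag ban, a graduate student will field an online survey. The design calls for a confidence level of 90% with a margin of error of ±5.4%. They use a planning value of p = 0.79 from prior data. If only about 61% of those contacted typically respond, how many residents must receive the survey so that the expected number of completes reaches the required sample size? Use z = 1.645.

Completed interviews needed: n₀ = 1.645² × 0.1659 / 0.054² ≈ 153.95 → 154.
At a 61% response rate, contacts needed = 154 / 0.61 ≈ 252.46 → 253.

253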